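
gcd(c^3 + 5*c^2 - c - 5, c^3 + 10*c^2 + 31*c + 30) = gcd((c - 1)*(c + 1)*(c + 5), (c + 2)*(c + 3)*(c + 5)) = c + 5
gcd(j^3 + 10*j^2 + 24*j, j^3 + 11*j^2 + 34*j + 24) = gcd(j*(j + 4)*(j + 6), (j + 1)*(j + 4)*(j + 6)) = j^2 + 10*j + 24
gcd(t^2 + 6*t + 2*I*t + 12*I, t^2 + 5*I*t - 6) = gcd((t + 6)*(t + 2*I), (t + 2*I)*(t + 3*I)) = t + 2*I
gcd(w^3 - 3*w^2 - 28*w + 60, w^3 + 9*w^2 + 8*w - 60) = w^2 + 3*w - 10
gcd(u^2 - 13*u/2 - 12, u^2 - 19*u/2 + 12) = u - 8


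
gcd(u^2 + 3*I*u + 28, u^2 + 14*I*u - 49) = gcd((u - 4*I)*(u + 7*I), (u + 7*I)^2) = u + 7*I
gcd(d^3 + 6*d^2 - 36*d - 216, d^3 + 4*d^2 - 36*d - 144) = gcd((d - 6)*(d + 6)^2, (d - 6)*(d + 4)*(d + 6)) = d^2 - 36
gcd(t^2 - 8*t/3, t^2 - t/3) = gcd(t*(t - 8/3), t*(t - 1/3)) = t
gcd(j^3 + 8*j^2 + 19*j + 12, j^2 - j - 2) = j + 1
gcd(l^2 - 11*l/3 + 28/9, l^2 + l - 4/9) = 1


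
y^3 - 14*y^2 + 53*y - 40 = (y - 8)*(y - 5)*(y - 1)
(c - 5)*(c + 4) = c^2 - c - 20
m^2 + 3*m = m*(m + 3)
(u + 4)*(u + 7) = u^2 + 11*u + 28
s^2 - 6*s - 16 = (s - 8)*(s + 2)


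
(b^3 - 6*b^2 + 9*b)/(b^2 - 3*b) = b - 3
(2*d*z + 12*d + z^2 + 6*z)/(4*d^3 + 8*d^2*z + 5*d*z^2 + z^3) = (z + 6)/(2*d^2 + 3*d*z + z^2)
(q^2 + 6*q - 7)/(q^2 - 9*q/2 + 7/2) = 2*(q + 7)/(2*q - 7)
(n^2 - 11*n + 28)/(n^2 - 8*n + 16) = (n - 7)/(n - 4)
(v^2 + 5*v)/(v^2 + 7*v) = (v + 5)/(v + 7)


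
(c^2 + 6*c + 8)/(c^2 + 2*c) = (c + 4)/c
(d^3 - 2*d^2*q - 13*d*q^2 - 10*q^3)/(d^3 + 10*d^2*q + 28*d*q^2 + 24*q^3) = (d^2 - 4*d*q - 5*q^2)/(d^2 + 8*d*q + 12*q^2)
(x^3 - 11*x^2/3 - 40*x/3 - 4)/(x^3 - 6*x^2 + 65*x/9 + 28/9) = 3*(x^2 - 4*x - 12)/(3*x^2 - 19*x + 28)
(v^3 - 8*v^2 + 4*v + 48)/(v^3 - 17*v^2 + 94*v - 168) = (v + 2)/(v - 7)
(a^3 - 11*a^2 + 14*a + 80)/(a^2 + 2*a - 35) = (a^2 - 6*a - 16)/(a + 7)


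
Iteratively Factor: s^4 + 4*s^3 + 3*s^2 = (s + 1)*(s^3 + 3*s^2) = (s + 1)*(s + 3)*(s^2) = s*(s + 1)*(s + 3)*(s)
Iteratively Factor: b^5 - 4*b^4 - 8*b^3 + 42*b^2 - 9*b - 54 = (b + 1)*(b^4 - 5*b^3 - 3*b^2 + 45*b - 54) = (b - 3)*(b + 1)*(b^3 - 2*b^2 - 9*b + 18) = (b - 3)*(b - 2)*(b + 1)*(b^2 - 9) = (b - 3)^2*(b - 2)*(b + 1)*(b + 3)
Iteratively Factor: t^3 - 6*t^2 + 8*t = (t - 4)*(t^2 - 2*t) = (t - 4)*(t - 2)*(t)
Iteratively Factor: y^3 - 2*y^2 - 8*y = (y)*(y^2 - 2*y - 8) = y*(y + 2)*(y - 4)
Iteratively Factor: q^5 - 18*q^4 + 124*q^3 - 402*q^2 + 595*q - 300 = (q - 3)*(q^4 - 15*q^3 + 79*q^2 - 165*q + 100) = (q - 5)*(q - 3)*(q^3 - 10*q^2 + 29*q - 20) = (q - 5)*(q - 3)*(q - 1)*(q^2 - 9*q + 20) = (q - 5)*(q - 4)*(q - 3)*(q - 1)*(q - 5)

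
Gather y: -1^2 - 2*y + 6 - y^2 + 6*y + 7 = -y^2 + 4*y + 12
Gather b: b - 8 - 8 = b - 16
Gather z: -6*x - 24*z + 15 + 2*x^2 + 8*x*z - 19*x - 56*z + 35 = 2*x^2 - 25*x + z*(8*x - 80) + 50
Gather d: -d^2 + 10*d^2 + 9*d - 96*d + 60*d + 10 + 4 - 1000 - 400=9*d^2 - 27*d - 1386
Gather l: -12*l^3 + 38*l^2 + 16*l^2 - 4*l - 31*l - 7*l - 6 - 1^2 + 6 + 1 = -12*l^3 + 54*l^2 - 42*l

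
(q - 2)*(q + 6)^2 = q^3 + 10*q^2 + 12*q - 72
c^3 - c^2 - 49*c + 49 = (c - 7)*(c - 1)*(c + 7)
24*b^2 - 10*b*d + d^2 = (-6*b + d)*(-4*b + d)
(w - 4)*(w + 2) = w^2 - 2*w - 8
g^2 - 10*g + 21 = (g - 7)*(g - 3)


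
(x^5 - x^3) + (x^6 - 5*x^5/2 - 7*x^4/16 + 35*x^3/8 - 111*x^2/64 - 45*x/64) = x^6 - 3*x^5/2 - 7*x^4/16 + 27*x^3/8 - 111*x^2/64 - 45*x/64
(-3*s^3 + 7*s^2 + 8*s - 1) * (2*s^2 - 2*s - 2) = -6*s^5 + 20*s^4 + 8*s^3 - 32*s^2 - 14*s + 2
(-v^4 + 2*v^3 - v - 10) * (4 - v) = v^5 - 6*v^4 + 8*v^3 + v^2 + 6*v - 40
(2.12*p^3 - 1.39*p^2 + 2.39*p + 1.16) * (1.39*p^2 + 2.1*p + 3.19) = 2.9468*p^5 + 2.5199*p^4 + 7.1659*p^3 + 2.1973*p^2 + 10.0601*p + 3.7004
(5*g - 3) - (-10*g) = 15*g - 3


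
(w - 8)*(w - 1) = w^2 - 9*w + 8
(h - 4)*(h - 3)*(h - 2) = h^3 - 9*h^2 + 26*h - 24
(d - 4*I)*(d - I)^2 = d^3 - 6*I*d^2 - 9*d + 4*I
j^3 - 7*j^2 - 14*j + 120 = (j - 6)*(j - 5)*(j + 4)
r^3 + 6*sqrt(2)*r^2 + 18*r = r*(r + 3*sqrt(2))^2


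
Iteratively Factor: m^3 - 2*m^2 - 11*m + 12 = (m - 4)*(m^2 + 2*m - 3) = (m - 4)*(m + 3)*(m - 1)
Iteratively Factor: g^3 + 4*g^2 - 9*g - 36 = (g - 3)*(g^2 + 7*g + 12) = (g - 3)*(g + 4)*(g + 3)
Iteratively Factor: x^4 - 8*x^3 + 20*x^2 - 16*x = (x - 2)*(x^3 - 6*x^2 + 8*x) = (x - 2)^2*(x^2 - 4*x) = (x - 4)*(x - 2)^2*(x)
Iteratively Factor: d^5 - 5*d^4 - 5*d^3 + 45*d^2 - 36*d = (d - 4)*(d^4 - d^3 - 9*d^2 + 9*d) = (d - 4)*(d + 3)*(d^3 - 4*d^2 + 3*d) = (d - 4)*(d - 1)*(d + 3)*(d^2 - 3*d) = d*(d - 4)*(d - 1)*(d + 3)*(d - 3)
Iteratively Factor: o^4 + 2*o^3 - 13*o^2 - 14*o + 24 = (o - 3)*(o^3 + 5*o^2 + 2*o - 8) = (o - 3)*(o + 2)*(o^2 + 3*o - 4) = (o - 3)*(o + 2)*(o + 4)*(o - 1)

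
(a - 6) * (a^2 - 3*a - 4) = a^3 - 9*a^2 + 14*a + 24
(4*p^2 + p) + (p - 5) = 4*p^2 + 2*p - 5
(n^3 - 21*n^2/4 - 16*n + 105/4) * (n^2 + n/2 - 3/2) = n^5 - 19*n^4/4 - 161*n^3/8 + 209*n^2/8 + 297*n/8 - 315/8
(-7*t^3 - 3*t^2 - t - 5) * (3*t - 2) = -21*t^4 + 5*t^3 + 3*t^2 - 13*t + 10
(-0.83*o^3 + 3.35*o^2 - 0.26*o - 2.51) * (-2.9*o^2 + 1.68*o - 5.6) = 2.407*o^5 - 11.1094*o^4 + 11.03*o^3 - 11.9178*o^2 - 2.7608*o + 14.056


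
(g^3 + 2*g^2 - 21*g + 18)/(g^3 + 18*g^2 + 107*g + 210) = (g^2 - 4*g + 3)/(g^2 + 12*g + 35)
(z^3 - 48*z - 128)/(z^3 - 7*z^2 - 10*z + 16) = (z^2 + 8*z + 16)/(z^2 + z - 2)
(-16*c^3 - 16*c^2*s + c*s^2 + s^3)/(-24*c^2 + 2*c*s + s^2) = (4*c^2 + 5*c*s + s^2)/(6*c + s)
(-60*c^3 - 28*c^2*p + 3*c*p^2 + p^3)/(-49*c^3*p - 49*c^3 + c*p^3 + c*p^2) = (60*c^3 + 28*c^2*p - 3*c*p^2 - p^3)/(c*(49*c^2*p + 49*c^2 - p^3 - p^2))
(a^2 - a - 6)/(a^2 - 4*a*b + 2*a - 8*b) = (a - 3)/(a - 4*b)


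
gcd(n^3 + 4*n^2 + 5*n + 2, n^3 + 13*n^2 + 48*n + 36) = n + 1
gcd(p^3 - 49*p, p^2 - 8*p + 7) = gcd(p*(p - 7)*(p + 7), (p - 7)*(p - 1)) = p - 7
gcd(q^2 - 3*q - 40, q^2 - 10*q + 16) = q - 8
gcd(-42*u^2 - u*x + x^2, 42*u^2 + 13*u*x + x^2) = 6*u + x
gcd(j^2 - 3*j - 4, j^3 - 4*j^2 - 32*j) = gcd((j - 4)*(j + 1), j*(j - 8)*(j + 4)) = 1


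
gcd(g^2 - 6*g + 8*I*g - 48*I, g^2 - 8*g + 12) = g - 6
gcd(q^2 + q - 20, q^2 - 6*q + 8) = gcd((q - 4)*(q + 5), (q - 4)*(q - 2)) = q - 4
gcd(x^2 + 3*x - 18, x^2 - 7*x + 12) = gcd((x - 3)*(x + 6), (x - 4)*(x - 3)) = x - 3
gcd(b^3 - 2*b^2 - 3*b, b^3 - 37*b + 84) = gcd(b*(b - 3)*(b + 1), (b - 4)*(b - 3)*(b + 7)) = b - 3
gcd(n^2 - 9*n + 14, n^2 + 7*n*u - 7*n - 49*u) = n - 7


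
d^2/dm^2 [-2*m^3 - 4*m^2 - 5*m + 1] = -12*m - 8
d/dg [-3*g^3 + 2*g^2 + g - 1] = -9*g^2 + 4*g + 1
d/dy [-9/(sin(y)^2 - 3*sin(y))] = 9*(2*sin(y) - 3)*cos(y)/((sin(y) - 3)^2*sin(y)^2)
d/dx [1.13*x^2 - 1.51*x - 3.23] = 2.26*x - 1.51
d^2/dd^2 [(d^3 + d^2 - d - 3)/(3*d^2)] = 2*(-d - 9)/(3*d^4)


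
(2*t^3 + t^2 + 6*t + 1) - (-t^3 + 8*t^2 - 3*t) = 3*t^3 - 7*t^2 + 9*t + 1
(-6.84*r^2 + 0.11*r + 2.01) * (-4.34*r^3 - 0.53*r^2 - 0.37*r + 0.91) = 29.6856*r^5 + 3.1478*r^4 - 6.2509*r^3 - 7.3304*r^2 - 0.6436*r + 1.8291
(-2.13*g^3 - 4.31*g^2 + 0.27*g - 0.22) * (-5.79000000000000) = 12.3327*g^3 + 24.9549*g^2 - 1.5633*g + 1.2738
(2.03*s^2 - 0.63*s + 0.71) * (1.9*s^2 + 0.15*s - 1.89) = 3.857*s^4 - 0.8925*s^3 - 2.5822*s^2 + 1.2972*s - 1.3419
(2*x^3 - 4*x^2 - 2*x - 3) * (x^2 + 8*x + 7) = 2*x^5 + 12*x^4 - 20*x^3 - 47*x^2 - 38*x - 21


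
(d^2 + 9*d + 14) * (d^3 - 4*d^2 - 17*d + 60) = d^5 + 5*d^4 - 39*d^3 - 149*d^2 + 302*d + 840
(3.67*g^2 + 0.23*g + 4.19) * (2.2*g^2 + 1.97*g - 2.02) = 8.074*g^4 + 7.7359*g^3 + 2.2577*g^2 + 7.7897*g - 8.4638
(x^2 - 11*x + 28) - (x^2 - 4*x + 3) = 25 - 7*x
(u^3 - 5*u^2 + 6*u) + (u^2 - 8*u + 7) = u^3 - 4*u^2 - 2*u + 7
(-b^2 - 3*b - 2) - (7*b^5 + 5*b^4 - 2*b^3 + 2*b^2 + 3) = -7*b^5 - 5*b^4 + 2*b^3 - 3*b^2 - 3*b - 5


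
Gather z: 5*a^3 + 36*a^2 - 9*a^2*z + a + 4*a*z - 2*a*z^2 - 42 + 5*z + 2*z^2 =5*a^3 + 36*a^2 + a + z^2*(2 - 2*a) + z*(-9*a^2 + 4*a + 5) - 42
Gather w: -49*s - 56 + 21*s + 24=-28*s - 32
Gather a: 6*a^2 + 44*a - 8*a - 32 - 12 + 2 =6*a^2 + 36*a - 42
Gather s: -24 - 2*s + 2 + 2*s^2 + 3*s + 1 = 2*s^2 + s - 21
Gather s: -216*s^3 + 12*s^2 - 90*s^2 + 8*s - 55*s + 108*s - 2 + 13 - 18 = -216*s^3 - 78*s^2 + 61*s - 7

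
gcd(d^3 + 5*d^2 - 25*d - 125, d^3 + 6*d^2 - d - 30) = d + 5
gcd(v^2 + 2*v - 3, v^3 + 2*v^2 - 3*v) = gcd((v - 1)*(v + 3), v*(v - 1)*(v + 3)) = v^2 + 2*v - 3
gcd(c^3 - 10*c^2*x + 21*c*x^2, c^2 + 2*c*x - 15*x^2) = -c + 3*x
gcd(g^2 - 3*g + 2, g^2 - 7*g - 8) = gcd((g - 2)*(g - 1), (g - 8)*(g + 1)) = 1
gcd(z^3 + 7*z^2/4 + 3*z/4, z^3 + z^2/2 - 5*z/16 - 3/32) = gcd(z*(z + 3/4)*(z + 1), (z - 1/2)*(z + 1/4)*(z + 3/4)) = z + 3/4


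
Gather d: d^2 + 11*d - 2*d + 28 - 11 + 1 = d^2 + 9*d + 18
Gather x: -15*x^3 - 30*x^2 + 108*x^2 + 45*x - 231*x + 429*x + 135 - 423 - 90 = -15*x^3 + 78*x^2 + 243*x - 378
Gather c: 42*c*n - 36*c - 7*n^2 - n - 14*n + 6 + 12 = c*(42*n - 36) - 7*n^2 - 15*n + 18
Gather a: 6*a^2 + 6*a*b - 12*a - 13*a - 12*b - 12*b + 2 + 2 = 6*a^2 + a*(6*b - 25) - 24*b + 4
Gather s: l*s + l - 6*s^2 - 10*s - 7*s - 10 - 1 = l - 6*s^2 + s*(l - 17) - 11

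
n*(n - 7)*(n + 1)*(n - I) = n^4 - 6*n^3 - I*n^3 - 7*n^2 + 6*I*n^2 + 7*I*n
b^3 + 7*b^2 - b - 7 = (b - 1)*(b + 1)*(b + 7)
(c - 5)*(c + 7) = c^2 + 2*c - 35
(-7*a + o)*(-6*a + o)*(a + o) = 42*a^3 + 29*a^2*o - 12*a*o^2 + o^3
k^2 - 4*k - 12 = (k - 6)*(k + 2)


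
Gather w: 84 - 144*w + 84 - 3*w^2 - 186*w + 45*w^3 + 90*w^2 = 45*w^3 + 87*w^2 - 330*w + 168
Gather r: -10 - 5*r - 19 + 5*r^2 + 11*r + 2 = 5*r^2 + 6*r - 27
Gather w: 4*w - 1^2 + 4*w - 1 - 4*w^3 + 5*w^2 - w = -4*w^3 + 5*w^2 + 7*w - 2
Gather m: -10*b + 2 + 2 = 4 - 10*b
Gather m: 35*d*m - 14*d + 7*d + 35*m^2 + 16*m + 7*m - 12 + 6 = -7*d + 35*m^2 + m*(35*d + 23) - 6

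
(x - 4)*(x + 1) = x^2 - 3*x - 4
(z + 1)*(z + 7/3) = z^2 + 10*z/3 + 7/3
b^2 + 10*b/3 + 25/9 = (b + 5/3)^2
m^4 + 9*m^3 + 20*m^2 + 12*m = m*(m + 1)*(m + 2)*(m + 6)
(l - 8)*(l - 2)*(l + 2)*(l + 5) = l^4 - 3*l^3 - 44*l^2 + 12*l + 160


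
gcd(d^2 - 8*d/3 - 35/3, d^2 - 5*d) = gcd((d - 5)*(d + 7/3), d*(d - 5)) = d - 5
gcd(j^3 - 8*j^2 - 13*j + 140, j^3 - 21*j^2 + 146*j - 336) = j - 7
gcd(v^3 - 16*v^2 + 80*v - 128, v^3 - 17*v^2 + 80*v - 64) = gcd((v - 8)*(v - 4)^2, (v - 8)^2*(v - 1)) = v - 8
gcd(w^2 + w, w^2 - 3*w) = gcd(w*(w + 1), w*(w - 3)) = w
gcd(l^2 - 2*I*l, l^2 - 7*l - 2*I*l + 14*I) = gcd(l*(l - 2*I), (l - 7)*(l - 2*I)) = l - 2*I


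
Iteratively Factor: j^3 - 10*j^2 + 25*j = (j - 5)*(j^2 - 5*j) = (j - 5)^2*(j)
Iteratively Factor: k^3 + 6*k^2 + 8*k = (k + 4)*(k^2 + 2*k) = k*(k + 4)*(k + 2)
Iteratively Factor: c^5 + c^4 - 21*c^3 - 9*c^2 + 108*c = (c - 3)*(c^4 + 4*c^3 - 9*c^2 - 36*c) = (c - 3)*(c + 3)*(c^3 + c^2 - 12*c) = (c - 3)*(c + 3)*(c + 4)*(c^2 - 3*c) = c*(c - 3)*(c + 3)*(c + 4)*(c - 3)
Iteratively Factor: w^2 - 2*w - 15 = (w - 5)*(w + 3)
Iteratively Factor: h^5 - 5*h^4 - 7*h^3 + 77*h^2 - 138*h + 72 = (h - 3)*(h^4 - 2*h^3 - 13*h^2 + 38*h - 24) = (h - 3)^2*(h^3 + h^2 - 10*h + 8) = (h - 3)^2*(h + 4)*(h^2 - 3*h + 2) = (h - 3)^2*(h - 2)*(h + 4)*(h - 1)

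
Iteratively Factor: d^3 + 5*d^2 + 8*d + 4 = (d + 2)*(d^2 + 3*d + 2) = (d + 1)*(d + 2)*(d + 2)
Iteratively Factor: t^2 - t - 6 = (t - 3)*(t + 2)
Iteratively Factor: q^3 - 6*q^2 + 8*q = (q)*(q^2 - 6*q + 8) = q*(q - 2)*(q - 4)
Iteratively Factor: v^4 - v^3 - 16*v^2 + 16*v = (v)*(v^3 - v^2 - 16*v + 16) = v*(v - 4)*(v^2 + 3*v - 4) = v*(v - 4)*(v - 1)*(v + 4)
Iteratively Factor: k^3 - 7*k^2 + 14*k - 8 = (k - 2)*(k^2 - 5*k + 4) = (k - 4)*(k - 2)*(k - 1)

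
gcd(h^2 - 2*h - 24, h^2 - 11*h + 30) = h - 6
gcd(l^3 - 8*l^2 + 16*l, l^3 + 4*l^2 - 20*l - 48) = l - 4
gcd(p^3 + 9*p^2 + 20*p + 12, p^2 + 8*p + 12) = p^2 + 8*p + 12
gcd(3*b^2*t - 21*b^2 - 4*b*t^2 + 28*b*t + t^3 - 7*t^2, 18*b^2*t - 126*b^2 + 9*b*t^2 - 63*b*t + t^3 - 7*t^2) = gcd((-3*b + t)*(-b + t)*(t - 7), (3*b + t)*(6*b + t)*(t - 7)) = t - 7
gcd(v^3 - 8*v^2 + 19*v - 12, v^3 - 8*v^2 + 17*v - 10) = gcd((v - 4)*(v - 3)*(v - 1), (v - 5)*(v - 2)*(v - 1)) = v - 1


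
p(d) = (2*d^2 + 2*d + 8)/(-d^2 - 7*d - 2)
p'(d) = (2*d + 7)*(2*d^2 + 2*d + 8)/(-d^2 - 7*d - 2)^2 + (4*d + 2)/(-d^2 - 7*d - 2) = 4*(-3*d^2 + 2*d + 13)/(d^4 + 14*d^3 + 53*d^2 + 28*d + 4)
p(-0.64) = 3.64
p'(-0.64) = 9.79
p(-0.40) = 11.75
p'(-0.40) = 114.45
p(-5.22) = 7.14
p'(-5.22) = -5.96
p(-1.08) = 1.86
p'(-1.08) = 1.52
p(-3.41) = 2.39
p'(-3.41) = -1.09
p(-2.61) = 1.73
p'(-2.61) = -0.57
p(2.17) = -0.99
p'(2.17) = 0.03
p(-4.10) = 3.38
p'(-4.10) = -1.87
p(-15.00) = -3.51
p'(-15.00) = -0.19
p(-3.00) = 2.00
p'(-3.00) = -0.80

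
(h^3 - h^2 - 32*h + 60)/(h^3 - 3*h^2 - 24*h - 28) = (-h^3 + h^2 + 32*h - 60)/(-h^3 + 3*h^2 + 24*h + 28)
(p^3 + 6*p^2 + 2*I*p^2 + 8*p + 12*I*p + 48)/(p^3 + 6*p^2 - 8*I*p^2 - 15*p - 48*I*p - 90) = (p^2 + 2*I*p + 8)/(p^2 - 8*I*p - 15)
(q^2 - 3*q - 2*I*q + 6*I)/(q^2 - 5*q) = (q^2 - 3*q - 2*I*q + 6*I)/(q*(q - 5))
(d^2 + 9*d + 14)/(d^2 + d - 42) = (d + 2)/(d - 6)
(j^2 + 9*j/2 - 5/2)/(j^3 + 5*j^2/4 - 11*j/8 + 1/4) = 4*(j + 5)/(4*j^2 + 7*j - 2)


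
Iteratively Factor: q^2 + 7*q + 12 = (q + 3)*(q + 4)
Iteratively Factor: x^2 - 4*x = (x)*(x - 4)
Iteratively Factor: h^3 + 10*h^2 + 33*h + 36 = (h + 3)*(h^2 + 7*h + 12) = (h + 3)^2*(h + 4)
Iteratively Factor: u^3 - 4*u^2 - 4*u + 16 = (u - 4)*(u^2 - 4) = (u - 4)*(u + 2)*(u - 2)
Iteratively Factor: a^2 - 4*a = (a)*(a - 4)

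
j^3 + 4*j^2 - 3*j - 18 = (j - 2)*(j + 3)^2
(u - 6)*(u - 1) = u^2 - 7*u + 6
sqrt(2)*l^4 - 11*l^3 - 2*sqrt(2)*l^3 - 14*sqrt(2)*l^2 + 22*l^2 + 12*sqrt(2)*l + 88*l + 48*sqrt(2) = (l - 4)*(l + 2)*(l - 6*sqrt(2))*(sqrt(2)*l + 1)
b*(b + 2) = b^2 + 2*b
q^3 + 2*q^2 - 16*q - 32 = (q - 4)*(q + 2)*(q + 4)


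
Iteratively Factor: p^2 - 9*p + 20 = (p - 5)*(p - 4)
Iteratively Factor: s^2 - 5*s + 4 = (s - 4)*(s - 1)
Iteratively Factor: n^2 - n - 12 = (n - 4)*(n + 3)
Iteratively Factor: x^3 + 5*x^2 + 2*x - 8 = (x + 4)*(x^2 + x - 2) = (x - 1)*(x + 4)*(x + 2)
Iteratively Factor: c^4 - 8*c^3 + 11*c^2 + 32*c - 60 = (c + 2)*(c^3 - 10*c^2 + 31*c - 30) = (c - 2)*(c + 2)*(c^2 - 8*c + 15) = (c - 5)*(c - 2)*(c + 2)*(c - 3)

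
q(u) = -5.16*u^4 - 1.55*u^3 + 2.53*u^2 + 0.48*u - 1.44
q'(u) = -20.64*u^3 - 4.65*u^2 + 5.06*u + 0.48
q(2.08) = -100.03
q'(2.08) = -194.85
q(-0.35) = -1.31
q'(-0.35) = -0.98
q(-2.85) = -286.81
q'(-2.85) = 426.09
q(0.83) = -2.63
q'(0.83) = -10.33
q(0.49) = -1.08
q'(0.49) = -0.59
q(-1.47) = -15.85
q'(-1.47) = 48.56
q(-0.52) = -1.16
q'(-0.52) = -0.51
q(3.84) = -1172.01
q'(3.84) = -1217.36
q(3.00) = -437.04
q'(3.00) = -583.47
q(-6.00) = -6265.80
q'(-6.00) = 4260.96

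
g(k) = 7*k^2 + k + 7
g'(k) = 14*k + 1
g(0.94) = 14.13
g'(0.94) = 14.16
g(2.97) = 71.72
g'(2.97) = 42.58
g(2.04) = 38.17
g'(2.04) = 29.56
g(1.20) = 18.28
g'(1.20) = 17.80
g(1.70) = 28.93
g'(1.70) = 24.80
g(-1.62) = 23.75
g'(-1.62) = -21.68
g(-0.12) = 6.98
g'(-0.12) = -0.68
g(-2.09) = 35.49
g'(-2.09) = -28.26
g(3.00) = 73.00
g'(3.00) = 43.00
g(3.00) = 73.00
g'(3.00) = 43.00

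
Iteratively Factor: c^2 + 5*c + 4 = (c + 1)*(c + 4)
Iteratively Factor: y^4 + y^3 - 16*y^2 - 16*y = (y + 1)*(y^3 - 16*y) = (y - 4)*(y + 1)*(y^2 + 4*y) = y*(y - 4)*(y + 1)*(y + 4)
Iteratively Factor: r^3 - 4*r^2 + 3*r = (r - 3)*(r^2 - r) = r*(r - 3)*(r - 1)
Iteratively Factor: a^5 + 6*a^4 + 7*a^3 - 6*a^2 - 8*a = (a)*(a^4 + 6*a^3 + 7*a^2 - 6*a - 8) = a*(a + 1)*(a^3 + 5*a^2 + 2*a - 8) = a*(a + 1)*(a + 4)*(a^2 + a - 2) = a*(a - 1)*(a + 1)*(a + 4)*(a + 2)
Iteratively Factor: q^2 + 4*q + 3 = (q + 3)*(q + 1)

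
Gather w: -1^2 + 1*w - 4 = w - 5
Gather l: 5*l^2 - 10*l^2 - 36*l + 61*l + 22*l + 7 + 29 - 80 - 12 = -5*l^2 + 47*l - 56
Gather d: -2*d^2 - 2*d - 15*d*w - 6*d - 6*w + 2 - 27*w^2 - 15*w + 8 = -2*d^2 + d*(-15*w - 8) - 27*w^2 - 21*w + 10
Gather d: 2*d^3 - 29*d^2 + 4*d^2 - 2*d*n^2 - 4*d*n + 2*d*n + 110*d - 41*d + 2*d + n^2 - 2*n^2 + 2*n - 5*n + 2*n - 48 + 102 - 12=2*d^3 - 25*d^2 + d*(-2*n^2 - 2*n + 71) - n^2 - n + 42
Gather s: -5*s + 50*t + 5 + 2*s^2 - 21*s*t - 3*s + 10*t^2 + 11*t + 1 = 2*s^2 + s*(-21*t - 8) + 10*t^2 + 61*t + 6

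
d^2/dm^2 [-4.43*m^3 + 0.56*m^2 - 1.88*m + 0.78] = 1.12 - 26.58*m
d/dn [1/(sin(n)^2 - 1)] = -2*sin(n)/cos(n)^3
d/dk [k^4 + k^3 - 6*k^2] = k*(4*k^2 + 3*k - 12)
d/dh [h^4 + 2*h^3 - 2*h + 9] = 4*h^3 + 6*h^2 - 2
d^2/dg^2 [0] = 0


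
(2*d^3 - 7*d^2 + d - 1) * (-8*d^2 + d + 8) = -16*d^5 + 58*d^4 + d^3 - 47*d^2 + 7*d - 8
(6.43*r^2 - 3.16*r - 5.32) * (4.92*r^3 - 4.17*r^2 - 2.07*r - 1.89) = 31.6356*r^5 - 42.3603*r^4 - 26.3073*r^3 + 16.5729*r^2 + 16.9848*r + 10.0548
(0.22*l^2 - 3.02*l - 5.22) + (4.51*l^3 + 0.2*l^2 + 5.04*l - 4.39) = 4.51*l^3 + 0.42*l^2 + 2.02*l - 9.61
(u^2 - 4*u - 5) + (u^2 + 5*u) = 2*u^2 + u - 5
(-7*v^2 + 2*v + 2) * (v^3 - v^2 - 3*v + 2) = -7*v^5 + 9*v^4 + 21*v^3 - 22*v^2 - 2*v + 4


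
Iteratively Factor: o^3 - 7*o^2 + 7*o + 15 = (o - 3)*(o^2 - 4*o - 5) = (o - 3)*(o + 1)*(o - 5)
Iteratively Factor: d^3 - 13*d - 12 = (d - 4)*(d^2 + 4*d + 3) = (d - 4)*(d + 1)*(d + 3)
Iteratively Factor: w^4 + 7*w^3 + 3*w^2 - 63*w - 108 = (w + 3)*(w^3 + 4*w^2 - 9*w - 36) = (w - 3)*(w + 3)*(w^2 + 7*w + 12) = (w - 3)*(w + 3)*(w + 4)*(w + 3)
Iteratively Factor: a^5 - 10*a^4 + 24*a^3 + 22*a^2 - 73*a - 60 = (a + 1)*(a^4 - 11*a^3 + 35*a^2 - 13*a - 60) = (a + 1)^2*(a^3 - 12*a^2 + 47*a - 60) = (a - 4)*(a + 1)^2*(a^2 - 8*a + 15) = (a - 4)*(a - 3)*(a + 1)^2*(a - 5)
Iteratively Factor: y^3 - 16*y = (y + 4)*(y^2 - 4*y) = y*(y + 4)*(y - 4)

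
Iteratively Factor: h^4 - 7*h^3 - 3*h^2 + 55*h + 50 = (h + 1)*(h^3 - 8*h^2 + 5*h + 50) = (h - 5)*(h + 1)*(h^2 - 3*h - 10) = (h - 5)*(h + 1)*(h + 2)*(h - 5)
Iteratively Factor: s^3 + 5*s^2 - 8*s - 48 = (s + 4)*(s^2 + s - 12) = (s - 3)*(s + 4)*(s + 4)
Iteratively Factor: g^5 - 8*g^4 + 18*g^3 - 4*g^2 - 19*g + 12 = (g + 1)*(g^4 - 9*g^3 + 27*g^2 - 31*g + 12) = (g - 1)*(g + 1)*(g^3 - 8*g^2 + 19*g - 12) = (g - 1)^2*(g + 1)*(g^2 - 7*g + 12) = (g - 3)*(g - 1)^2*(g + 1)*(g - 4)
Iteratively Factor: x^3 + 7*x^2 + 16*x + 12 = (x + 3)*(x^2 + 4*x + 4) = (x + 2)*(x + 3)*(x + 2)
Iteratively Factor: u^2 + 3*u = (u + 3)*(u)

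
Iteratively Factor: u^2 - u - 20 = (u + 4)*(u - 5)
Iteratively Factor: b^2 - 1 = (b - 1)*(b + 1)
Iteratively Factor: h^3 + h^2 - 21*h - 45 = (h - 5)*(h^2 + 6*h + 9) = (h - 5)*(h + 3)*(h + 3)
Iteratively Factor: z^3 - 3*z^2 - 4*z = (z + 1)*(z^2 - 4*z) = z*(z + 1)*(z - 4)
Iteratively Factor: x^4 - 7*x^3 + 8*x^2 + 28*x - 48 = (x + 2)*(x^3 - 9*x^2 + 26*x - 24) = (x - 3)*(x + 2)*(x^2 - 6*x + 8) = (x - 3)*(x - 2)*(x + 2)*(x - 4)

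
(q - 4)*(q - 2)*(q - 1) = q^3 - 7*q^2 + 14*q - 8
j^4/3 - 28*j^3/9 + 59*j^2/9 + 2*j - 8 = (j/3 + 1/3)*(j - 6)*(j - 3)*(j - 4/3)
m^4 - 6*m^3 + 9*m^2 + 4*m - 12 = (m - 3)*(m - 2)^2*(m + 1)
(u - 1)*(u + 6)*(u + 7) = u^3 + 12*u^2 + 29*u - 42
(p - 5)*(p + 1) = p^2 - 4*p - 5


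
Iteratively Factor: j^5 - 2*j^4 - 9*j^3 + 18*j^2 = (j)*(j^4 - 2*j^3 - 9*j^2 + 18*j) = j*(j - 3)*(j^3 + j^2 - 6*j) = j*(j - 3)*(j - 2)*(j^2 + 3*j) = j^2*(j - 3)*(j - 2)*(j + 3)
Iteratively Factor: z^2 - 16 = (z + 4)*(z - 4)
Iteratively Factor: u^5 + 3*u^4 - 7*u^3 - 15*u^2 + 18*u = (u)*(u^4 + 3*u^3 - 7*u^2 - 15*u + 18) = u*(u + 3)*(u^3 - 7*u + 6) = u*(u + 3)^2*(u^2 - 3*u + 2) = u*(u - 2)*(u + 3)^2*(u - 1)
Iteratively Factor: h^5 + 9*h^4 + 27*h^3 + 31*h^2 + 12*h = (h + 4)*(h^4 + 5*h^3 + 7*h^2 + 3*h) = h*(h + 4)*(h^3 + 5*h^2 + 7*h + 3) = h*(h + 3)*(h + 4)*(h^2 + 2*h + 1) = h*(h + 1)*(h + 3)*(h + 4)*(h + 1)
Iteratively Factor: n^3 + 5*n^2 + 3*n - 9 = (n + 3)*(n^2 + 2*n - 3) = (n + 3)^2*(n - 1)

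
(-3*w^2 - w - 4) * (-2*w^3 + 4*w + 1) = 6*w^5 + 2*w^4 - 4*w^3 - 7*w^2 - 17*w - 4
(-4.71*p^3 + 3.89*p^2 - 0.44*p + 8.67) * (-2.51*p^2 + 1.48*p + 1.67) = 11.8221*p^5 - 16.7347*p^4 - 1.0041*p^3 - 15.9166*p^2 + 12.0968*p + 14.4789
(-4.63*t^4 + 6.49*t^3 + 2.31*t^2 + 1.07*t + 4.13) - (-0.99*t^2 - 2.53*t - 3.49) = -4.63*t^4 + 6.49*t^3 + 3.3*t^2 + 3.6*t + 7.62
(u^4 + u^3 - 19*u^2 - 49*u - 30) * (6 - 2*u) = -2*u^5 + 4*u^4 + 44*u^3 - 16*u^2 - 234*u - 180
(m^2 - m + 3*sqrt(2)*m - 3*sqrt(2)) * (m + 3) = m^3 + 2*m^2 + 3*sqrt(2)*m^2 - 3*m + 6*sqrt(2)*m - 9*sqrt(2)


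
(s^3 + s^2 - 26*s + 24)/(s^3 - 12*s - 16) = (s^2 + 5*s - 6)/(s^2 + 4*s + 4)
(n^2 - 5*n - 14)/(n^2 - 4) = (n - 7)/(n - 2)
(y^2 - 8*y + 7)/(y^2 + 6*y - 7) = (y - 7)/(y + 7)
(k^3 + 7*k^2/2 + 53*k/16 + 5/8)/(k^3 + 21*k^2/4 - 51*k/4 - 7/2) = (4*k^2 + 13*k + 10)/(4*(k^2 + 5*k - 14))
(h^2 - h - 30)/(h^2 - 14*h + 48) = (h + 5)/(h - 8)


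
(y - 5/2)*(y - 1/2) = y^2 - 3*y + 5/4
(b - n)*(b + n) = b^2 - n^2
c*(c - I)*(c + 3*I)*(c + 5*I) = c^4 + 7*I*c^3 - 7*c^2 + 15*I*c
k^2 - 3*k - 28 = (k - 7)*(k + 4)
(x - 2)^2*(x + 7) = x^3 + 3*x^2 - 24*x + 28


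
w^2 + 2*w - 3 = (w - 1)*(w + 3)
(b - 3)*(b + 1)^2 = b^3 - b^2 - 5*b - 3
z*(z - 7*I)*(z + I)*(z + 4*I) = z^4 - 2*I*z^3 + 31*z^2 + 28*I*z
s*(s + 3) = s^2 + 3*s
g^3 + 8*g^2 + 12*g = g*(g + 2)*(g + 6)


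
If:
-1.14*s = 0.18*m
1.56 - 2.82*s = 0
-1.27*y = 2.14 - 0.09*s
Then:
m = -3.50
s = 0.55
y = -1.65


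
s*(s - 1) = s^2 - s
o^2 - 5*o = o*(o - 5)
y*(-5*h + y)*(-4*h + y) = 20*h^2*y - 9*h*y^2 + y^3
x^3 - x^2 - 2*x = x*(x - 2)*(x + 1)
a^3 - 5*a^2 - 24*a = a*(a - 8)*(a + 3)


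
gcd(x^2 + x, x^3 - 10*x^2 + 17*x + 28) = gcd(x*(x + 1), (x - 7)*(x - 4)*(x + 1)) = x + 1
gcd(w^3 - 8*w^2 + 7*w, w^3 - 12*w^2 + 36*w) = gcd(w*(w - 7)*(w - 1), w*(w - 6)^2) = w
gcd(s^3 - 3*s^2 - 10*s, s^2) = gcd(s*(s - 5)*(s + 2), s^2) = s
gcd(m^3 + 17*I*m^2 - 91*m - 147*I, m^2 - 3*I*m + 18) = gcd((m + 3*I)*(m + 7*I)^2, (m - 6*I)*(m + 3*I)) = m + 3*I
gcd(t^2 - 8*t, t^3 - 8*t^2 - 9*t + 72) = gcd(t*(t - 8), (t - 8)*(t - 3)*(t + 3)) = t - 8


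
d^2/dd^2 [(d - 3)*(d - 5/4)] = 2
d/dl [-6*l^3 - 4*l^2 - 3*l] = -18*l^2 - 8*l - 3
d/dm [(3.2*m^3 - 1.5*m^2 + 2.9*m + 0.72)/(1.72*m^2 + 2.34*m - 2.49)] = (5.504*m^4 + 14.976*m^3 - 32.402*m^2 + 4.9932*m - 8.9058)/(2.9584*m^4 + 8.0496*m^3 - 3.09*m^2 - 11.6532*m + 6.2001)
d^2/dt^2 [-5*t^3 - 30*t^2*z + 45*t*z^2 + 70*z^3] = -30*t - 60*z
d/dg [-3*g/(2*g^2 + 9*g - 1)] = 3*(2*g^2 + 1)/(4*g^4 + 36*g^3 + 77*g^2 - 18*g + 1)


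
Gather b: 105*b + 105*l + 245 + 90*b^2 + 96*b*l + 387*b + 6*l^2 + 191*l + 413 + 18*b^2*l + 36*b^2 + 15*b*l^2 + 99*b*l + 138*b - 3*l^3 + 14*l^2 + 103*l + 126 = b^2*(18*l + 126) + b*(15*l^2 + 195*l + 630) - 3*l^3 + 20*l^2 + 399*l + 784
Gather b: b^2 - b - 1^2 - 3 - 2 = b^2 - b - 6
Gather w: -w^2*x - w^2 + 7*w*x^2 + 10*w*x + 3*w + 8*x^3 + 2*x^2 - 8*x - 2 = w^2*(-x - 1) + w*(7*x^2 + 10*x + 3) + 8*x^3 + 2*x^2 - 8*x - 2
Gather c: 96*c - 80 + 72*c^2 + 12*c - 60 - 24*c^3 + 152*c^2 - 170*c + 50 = -24*c^3 + 224*c^2 - 62*c - 90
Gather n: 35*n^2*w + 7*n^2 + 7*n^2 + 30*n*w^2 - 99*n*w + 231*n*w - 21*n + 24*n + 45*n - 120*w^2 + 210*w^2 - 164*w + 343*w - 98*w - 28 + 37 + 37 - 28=n^2*(35*w + 14) + n*(30*w^2 + 132*w + 48) + 90*w^2 + 81*w + 18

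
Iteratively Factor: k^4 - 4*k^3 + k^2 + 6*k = (k)*(k^3 - 4*k^2 + k + 6) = k*(k + 1)*(k^2 - 5*k + 6) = k*(k - 2)*(k + 1)*(k - 3)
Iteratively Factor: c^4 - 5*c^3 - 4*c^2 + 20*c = (c - 2)*(c^3 - 3*c^2 - 10*c) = (c - 2)*(c + 2)*(c^2 - 5*c) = c*(c - 2)*(c + 2)*(c - 5)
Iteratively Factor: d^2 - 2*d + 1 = (d - 1)*(d - 1)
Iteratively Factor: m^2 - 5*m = (m)*(m - 5)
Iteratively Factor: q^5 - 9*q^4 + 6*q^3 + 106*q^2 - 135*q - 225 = (q + 1)*(q^4 - 10*q^3 + 16*q^2 + 90*q - 225) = (q - 3)*(q + 1)*(q^3 - 7*q^2 - 5*q + 75) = (q - 3)*(q + 1)*(q + 3)*(q^2 - 10*q + 25) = (q - 5)*(q - 3)*(q + 1)*(q + 3)*(q - 5)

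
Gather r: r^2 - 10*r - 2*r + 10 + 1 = r^2 - 12*r + 11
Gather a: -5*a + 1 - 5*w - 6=-5*a - 5*w - 5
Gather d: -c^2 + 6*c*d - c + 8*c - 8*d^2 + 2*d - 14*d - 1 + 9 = -c^2 + 7*c - 8*d^2 + d*(6*c - 12) + 8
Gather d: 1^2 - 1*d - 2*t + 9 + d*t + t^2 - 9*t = d*(t - 1) + t^2 - 11*t + 10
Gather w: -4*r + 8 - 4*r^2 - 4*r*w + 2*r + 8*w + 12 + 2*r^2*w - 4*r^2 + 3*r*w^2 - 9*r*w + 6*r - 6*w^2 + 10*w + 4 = -8*r^2 + 4*r + w^2*(3*r - 6) + w*(2*r^2 - 13*r + 18) + 24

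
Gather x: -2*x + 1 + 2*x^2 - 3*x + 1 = 2*x^2 - 5*x + 2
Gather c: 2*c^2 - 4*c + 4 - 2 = 2*c^2 - 4*c + 2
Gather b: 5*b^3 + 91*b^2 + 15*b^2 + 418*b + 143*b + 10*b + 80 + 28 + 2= 5*b^3 + 106*b^2 + 571*b + 110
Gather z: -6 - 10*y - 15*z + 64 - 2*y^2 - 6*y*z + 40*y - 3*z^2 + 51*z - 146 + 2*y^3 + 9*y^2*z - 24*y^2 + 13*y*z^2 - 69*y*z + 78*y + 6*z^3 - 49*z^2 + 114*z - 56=2*y^3 - 26*y^2 + 108*y + 6*z^3 + z^2*(13*y - 52) + z*(9*y^2 - 75*y + 150) - 144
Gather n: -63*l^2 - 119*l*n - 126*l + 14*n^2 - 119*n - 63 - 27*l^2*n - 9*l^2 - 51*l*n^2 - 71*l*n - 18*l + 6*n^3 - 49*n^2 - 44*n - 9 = -72*l^2 - 144*l + 6*n^3 + n^2*(-51*l - 35) + n*(-27*l^2 - 190*l - 163) - 72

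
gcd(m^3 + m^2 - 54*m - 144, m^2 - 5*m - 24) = m^2 - 5*m - 24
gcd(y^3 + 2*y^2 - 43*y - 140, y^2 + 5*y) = y + 5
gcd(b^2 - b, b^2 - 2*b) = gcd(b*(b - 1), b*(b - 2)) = b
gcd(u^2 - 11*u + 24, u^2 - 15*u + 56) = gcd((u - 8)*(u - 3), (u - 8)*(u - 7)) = u - 8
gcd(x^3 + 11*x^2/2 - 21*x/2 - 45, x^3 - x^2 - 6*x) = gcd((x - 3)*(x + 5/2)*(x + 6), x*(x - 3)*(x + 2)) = x - 3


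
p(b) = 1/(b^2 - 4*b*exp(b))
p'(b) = (4*b*exp(b) - 2*b + 4*exp(b))/(b^2 - 4*b*exp(b))^2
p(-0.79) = 0.49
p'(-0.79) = 0.46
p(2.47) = -0.01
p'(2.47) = 0.01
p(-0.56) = 0.63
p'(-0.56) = 0.84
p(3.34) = -0.00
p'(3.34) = 0.00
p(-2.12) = 0.18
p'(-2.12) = 0.12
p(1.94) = -0.02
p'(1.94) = 0.03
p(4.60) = -0.00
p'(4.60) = 0.00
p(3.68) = -0.00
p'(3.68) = 0.00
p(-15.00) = 0.00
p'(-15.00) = 0.00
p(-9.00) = 0.01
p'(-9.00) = 0.00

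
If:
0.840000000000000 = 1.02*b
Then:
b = 0.82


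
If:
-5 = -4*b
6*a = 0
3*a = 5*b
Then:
No Solution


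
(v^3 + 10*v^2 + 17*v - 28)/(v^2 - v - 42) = (-v^3 - 10*v^2 - 17*v + 28)/(-v^2 + v + 42)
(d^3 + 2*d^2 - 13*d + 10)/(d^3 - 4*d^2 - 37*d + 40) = (d - 2)/(d - 8)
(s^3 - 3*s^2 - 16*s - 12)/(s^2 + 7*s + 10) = (s^2 - 5*s - 6)/(s + 5)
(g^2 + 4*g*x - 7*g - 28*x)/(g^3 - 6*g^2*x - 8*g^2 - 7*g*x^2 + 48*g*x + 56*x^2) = (g^2 + 4*g*x - 7*g - 28*x)/(g^3 - 6*g^2*x - 8*g^2 - 7*g*x^2 + 48*g*x + 56*x^2)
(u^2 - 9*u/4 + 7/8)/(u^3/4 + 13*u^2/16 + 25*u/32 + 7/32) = 4*(8*u^2 - 18*u + 7)/(8*u^3 + 26*u^2 + 25*u + 7)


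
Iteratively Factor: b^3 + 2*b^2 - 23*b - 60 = (b + 4)*(b^2 - 2*b - 15) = (b + 3)*(b + 4)*(b - 5)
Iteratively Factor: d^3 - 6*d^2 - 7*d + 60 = (d - 4)*(d^2 - 2*d - 15) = (d - 4)*(d + 3)*(d - 5)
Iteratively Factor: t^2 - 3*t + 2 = (t - 2)*(t - 1)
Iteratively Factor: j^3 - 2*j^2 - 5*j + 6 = (j + 2)*(j^2 - 4*j + 3) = (j - 3)*(j + 2)*(j - 1)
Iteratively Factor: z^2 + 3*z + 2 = (z + 1)*(z + 2)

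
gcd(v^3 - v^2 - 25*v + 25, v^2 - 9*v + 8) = v - 1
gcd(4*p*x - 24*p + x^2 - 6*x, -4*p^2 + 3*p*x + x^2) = 4*p + x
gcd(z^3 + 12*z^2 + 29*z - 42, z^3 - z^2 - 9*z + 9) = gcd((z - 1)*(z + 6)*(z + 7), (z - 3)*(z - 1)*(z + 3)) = z - 1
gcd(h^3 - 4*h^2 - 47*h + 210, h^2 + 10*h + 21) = h + 7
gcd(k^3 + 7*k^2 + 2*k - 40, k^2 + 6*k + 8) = k + 4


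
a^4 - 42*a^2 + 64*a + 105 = (a - 5)*(a - 3)*(a + 1)*(a + 7)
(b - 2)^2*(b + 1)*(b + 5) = b^4 + 2*b^3 - 15*b^2 + 4*b + 20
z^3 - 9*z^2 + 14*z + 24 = (z - 6)*(z - 4)*(z + 1)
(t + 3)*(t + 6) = t^2 + 9*t + 18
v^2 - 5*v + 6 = (v - 3)*(v - 2)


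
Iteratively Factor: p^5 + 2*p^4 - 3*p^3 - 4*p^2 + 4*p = (p)*(p^4 + 2*p^3 - 3*p^2 - 4*p + 4) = p*(p + 2)*(p^3 - 3*p + 2) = p*(p - 1)*(p + 2)*(p^2 + p - 2) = p*(p - 1)*(p + 2)^2*(p - 1)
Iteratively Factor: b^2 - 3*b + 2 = (b - 1)*(b - 2)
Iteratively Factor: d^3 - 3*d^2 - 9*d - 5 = (d + 1)*(d^2 - 4*d - 5) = (d - 5)*(d + 1)*(d + 1)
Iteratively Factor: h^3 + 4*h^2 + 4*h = (h + 2)*(h^2 + 2*h) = (h + 2)^2*(h)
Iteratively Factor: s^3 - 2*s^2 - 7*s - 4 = (s + 1)*(s^2 - 3*s - 4) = (s - 4)*(s + 1)*(s + 1)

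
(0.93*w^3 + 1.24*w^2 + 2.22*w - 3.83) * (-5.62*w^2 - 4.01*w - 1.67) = -5.2266*w^5 - 10.6981*w^4 - 19.0019*w^3 + 10.5516*w^2 + 11.6509*w + 6.3961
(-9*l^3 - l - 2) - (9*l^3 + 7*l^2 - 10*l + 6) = -18*l^3 - 7*l^2 + 9*l - 8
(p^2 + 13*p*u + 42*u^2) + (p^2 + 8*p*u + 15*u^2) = 2*p^2 + 21*p*u + 57*u^2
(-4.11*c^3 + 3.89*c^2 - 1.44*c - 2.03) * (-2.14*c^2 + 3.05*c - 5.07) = 8.7954*c^5 - 20.8601*c^4 + 35.7838*c^3 - 19.7701*c^2 + 1.1093*c + 10.2921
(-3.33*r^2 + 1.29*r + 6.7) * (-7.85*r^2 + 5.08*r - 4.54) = 26.1405*r^4 - 27.0429*r^3 - 30.9236*r^2 + 28.1794*r - 30.418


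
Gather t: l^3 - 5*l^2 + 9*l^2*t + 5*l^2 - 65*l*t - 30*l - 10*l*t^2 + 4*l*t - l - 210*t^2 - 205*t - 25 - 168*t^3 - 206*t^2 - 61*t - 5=l^3 - 31*l - 168*t^3 + t^2*(-10*l - 416) + t*(9*l^2 - 61*l - 266) - 30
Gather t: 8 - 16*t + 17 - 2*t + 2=27 - 18*t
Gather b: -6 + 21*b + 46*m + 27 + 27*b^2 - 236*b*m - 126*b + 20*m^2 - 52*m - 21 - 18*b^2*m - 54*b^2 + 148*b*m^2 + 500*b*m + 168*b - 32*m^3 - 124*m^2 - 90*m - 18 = b^2*(-18*m - 27) + b*(148*m^2 + 264*m + 63) - 32*m^3 - 104*m^2 - 96*m - 18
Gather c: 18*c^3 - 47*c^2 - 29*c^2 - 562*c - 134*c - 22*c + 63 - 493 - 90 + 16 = 18*c^3 - 76*c^2 - 718*c - 504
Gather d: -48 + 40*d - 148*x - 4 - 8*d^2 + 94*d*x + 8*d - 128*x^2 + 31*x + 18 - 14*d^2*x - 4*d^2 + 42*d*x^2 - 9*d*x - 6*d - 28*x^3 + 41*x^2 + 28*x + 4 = d^2*(-14*x - 12) + d*(42*x^2 + 85*x + 42) - 28*x^3 - 87*x^2 - 89*x - 30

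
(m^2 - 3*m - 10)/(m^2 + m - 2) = (m - 5)/(m - 1)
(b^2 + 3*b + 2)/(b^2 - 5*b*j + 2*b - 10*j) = (b + 1)/(b - 5*j)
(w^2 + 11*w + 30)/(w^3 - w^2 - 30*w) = (w + 6)/(w*(w - 6))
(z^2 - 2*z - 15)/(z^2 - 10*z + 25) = (z + 3)/(z - 5)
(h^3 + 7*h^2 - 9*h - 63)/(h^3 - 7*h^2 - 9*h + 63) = (h + 7)/(h - 7)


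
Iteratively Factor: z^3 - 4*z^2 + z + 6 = (z - 3)*(z^2 - z - 2) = (z - 3)*(z + 1)*(z - 2)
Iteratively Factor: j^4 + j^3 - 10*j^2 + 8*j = (j - 2)*(j^3 + 3*j^2 - 4*j) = j*(j - 2)*(j^2 + 3*j - 4) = j*(j - 2)*(j - 1)*(j + 4)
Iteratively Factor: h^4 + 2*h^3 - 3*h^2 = (h - 1)*(h^3 + 3*h^2) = (h - 1)*(h + 3)*(h^2) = h*(h - 1)*(h + 3)*(h)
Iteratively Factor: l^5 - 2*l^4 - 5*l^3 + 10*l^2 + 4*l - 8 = (l - 2)*(l^4 - 5*l^2 + 4) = (l - 2)*(l + 2)*(l^3 - 2*l^2 - l + 2) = (l - 2)*(l - 1)*(l + 2)*(l^2 - l - 2) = (l - 2)*(l - 1)*(l + 1)*(l + 2)*(l - 2)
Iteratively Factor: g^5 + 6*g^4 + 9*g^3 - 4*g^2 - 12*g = (g)*(g^4 + 6*g^3 + 9*g^2 - 4*g - 12) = g*(g + 2)*(g^3 + 4*g^2 + g - 6) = g*(g - 1)*(g + 2)*(g^2 + 5*g + 6) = g*(g - 1)*(g + 2)*(g + 3)*(g + 2)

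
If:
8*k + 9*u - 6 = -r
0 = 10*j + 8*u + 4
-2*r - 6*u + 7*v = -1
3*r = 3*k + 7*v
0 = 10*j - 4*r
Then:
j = -2/215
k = 56/43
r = -1/43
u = -21/43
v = -171/301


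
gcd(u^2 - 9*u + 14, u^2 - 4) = u - 2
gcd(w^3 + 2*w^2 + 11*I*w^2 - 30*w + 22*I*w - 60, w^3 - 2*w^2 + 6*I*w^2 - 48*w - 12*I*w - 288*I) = w + 6*I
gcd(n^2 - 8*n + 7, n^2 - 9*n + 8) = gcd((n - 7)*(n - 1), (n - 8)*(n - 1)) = n - 1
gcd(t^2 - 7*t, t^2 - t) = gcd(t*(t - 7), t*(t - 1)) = t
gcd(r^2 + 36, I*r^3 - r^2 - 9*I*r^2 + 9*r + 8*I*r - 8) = 1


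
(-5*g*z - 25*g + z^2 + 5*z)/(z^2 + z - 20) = (-5*g + z)/(z - 4)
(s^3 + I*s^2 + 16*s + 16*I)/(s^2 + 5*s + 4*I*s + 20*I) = (s^2 - 3*I*s + 4)/(s + 5)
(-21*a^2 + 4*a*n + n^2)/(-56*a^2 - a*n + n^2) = (3*a - n)/(8*a - n)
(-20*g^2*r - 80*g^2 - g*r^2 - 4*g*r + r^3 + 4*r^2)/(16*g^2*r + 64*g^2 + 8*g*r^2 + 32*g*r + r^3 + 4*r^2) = (-5*g + r)/(4*g + r)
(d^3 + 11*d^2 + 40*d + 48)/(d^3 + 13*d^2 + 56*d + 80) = (d + 3)/(d + 5)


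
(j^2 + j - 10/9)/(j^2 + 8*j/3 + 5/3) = (j - 2/3)/(j + 1)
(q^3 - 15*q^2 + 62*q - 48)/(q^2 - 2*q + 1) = (q^2 - 14*q + 48)/(q - 1)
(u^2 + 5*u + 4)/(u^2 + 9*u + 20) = (u + 1)/(u + 5)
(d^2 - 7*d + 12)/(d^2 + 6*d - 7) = (d^2 - 7*d + 12)/(d^2 + 6*d - 7)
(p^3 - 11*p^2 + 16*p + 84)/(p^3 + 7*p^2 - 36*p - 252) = (p^2 - 5*p - 14)/(p^2 + 13*p + 42)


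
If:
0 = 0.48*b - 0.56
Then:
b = 1.17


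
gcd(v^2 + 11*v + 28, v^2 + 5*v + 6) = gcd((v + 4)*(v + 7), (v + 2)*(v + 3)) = 1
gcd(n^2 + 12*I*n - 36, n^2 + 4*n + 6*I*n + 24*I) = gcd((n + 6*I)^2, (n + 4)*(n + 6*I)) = n + 6*I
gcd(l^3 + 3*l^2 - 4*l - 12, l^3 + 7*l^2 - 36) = l^2 + l - 6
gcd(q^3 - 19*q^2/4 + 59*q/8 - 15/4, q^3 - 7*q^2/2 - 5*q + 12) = q - 3/2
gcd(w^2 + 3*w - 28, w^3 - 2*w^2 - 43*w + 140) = w^2 + 3*w - 28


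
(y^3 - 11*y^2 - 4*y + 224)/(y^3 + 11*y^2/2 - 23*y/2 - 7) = 2*(y^3 - 11*y^2 - 4*y + 224)/(2*y^3 + 11*y^2 - 23*y - 14)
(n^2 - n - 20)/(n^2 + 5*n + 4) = (n - 5)/(n + 1)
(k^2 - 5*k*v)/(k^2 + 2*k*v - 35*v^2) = k/(k + 7*v)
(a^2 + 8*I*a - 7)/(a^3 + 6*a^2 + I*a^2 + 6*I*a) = (a + 7*I)/(a*(a + 6))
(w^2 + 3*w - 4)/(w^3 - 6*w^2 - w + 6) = (w + 4)/(w^2 - 5*w - 6)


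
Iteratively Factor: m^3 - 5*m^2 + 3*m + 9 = (m + 1)*(m^2 - 6*m + 9) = (m - 3)*(m + 1)*(m - 3)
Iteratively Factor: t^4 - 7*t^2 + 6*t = (t - 1)*(t^3 + t^2 - 6*t) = t*(t - 1)*(t^2 + t - 6) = t*(t - 2)*(t - 1)*(t + 3)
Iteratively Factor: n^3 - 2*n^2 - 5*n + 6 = (n - 3)*(n^2 + n - 2) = (n - 3)*(n - 1)*(n + 2)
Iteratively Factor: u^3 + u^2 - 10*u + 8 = (u - 1)*(u^2 + 2*u - 8) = (u - 1)*(u + 4)*(u - 2)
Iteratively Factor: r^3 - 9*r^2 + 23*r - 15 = (r - 5)*(r^2 - 4*r + 3) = (r - 5)*(r - 1)*(r - 3)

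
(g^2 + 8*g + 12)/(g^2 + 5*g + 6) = (g + 6)/(g + 3)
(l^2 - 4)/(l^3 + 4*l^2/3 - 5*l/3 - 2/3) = 3*(l - 2)/(3*l^2 - 2*l - 1)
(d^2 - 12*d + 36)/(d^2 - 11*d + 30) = (d - 6)/(d - 5)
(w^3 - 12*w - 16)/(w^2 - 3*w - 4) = (w^2 + 4*w + 4)/(w + 1)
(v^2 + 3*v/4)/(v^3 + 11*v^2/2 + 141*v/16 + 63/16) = 4*v/(4*v^2 + 19*v + 21)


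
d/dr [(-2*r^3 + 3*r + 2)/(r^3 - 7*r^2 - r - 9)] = (14*r^4 - 2*r^3 + 69*r^2 + 28*r - 25)/(r^6 - 14*r^5 + 47*r^4 - 4*r^3 + 127*r^2 + 18*r + 81)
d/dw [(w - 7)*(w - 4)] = 2*w - 11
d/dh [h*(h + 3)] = 2*h + 3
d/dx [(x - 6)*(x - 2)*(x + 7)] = 3*x^2 - 2*x - 44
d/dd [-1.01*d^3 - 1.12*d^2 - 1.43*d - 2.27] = -3.03*d^2 - 2.24*d - 1.43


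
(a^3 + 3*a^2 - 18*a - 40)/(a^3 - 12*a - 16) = (a + 5)/(a + 2)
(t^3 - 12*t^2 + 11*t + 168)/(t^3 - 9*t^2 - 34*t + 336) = (t + 3)/(t + 6)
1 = 1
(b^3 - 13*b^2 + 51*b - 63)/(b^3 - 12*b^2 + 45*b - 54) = (b - 7)/(b - 6)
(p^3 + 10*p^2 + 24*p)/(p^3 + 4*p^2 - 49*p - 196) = p*(p + 6)/(p^2 - 49)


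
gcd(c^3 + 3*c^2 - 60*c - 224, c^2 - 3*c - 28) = c + 4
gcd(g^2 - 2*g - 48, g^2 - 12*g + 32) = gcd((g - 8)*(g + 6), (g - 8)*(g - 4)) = g - 8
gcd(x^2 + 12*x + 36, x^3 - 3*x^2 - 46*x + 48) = x + 6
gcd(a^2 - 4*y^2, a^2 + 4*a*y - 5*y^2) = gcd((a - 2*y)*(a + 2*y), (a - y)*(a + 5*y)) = 1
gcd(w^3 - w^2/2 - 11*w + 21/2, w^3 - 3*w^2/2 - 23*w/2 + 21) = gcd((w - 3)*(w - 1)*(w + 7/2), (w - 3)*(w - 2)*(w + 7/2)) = w^2 + w/2 - 21/2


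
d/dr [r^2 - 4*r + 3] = 2*r - 4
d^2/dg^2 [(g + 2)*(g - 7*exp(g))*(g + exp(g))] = -6*g^2*exp(g) - 28*g*exp(2*g) - 36*g*exp(g) + 6*g - 84*exp(2*g) - 36*exp(g) + 4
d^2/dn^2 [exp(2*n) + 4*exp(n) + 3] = 4*(exp(n) + 1)*exp(n)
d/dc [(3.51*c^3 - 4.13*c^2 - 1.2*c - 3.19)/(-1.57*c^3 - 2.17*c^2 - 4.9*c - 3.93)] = (-14.1008*c^4 - 38.166*c^3 - 38.7748*c^2 + 18.6172*c - 10.915)/(2.4649*c^6 + 6.8138*c^5 + 20.0949*c^4 + 33.6062*c^3 + 41.0662*c^2 + 38.514*c + 15.4449)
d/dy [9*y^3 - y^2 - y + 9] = 27*y^2 - 2*y - 1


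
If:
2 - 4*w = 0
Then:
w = 1/2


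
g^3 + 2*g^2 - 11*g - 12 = (g - 3)*(g + 1)*(g + 4)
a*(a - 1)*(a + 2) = a^3 + a^2 - 2*a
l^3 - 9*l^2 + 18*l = l*(l - 6)*(l - 3)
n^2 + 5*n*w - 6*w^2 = (n - w)*(n + 6*w)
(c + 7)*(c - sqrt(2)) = c^2 - sqrt(2)*c + 7*c - 7*sqrt(2)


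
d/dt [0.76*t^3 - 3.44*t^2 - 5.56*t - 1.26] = 2.28*t^2 - 6.88*t - 5.56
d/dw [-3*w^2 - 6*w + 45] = -6*w - 6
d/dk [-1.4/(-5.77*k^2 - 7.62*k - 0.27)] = (-16.156*k - 10.668)/(5.77*k^2 + 7.62*k + 0.27)^2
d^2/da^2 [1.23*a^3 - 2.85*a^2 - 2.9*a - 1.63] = 7.38*a - 5.7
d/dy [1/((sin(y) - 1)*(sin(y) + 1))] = -2*sin(y)/cos(y)^3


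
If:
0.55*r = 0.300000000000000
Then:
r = 0.55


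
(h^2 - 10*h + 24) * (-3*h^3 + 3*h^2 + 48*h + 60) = -3*h^5 + 33*h^4 - 54*h^3 - 348*h^2 + 552*h + 1440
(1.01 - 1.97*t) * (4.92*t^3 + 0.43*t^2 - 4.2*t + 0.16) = -9.6924*t^4 + 4.1221*t^3 + 8.7083*t^2 - 4.5572*t + 0.1616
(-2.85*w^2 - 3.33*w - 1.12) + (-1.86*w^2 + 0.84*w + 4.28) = -4.71*w^2 - 2.49*w + 3.16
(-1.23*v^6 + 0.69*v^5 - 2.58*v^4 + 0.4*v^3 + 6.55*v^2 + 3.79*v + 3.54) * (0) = 0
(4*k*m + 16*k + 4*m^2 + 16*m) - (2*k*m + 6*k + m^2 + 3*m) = 2*k*m + 10*k + 3*m^2 + 13*m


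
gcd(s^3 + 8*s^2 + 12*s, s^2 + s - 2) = s + 2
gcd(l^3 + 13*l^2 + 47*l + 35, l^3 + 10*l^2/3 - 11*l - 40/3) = l^2 + 6*l + 5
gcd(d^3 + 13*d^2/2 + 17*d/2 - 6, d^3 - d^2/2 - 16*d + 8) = d^2 + 7*d/2 - 2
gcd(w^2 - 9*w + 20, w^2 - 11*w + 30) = w - 5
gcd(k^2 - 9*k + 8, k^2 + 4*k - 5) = k - 1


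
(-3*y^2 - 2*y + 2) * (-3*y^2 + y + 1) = 9*y^4 + 3*y^3 - 11*y^2 + 2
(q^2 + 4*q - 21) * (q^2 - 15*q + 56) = q^4 - 11*q^3 - 25*q^2 + 539*q - 1176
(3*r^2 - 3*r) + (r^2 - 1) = 4*r^2 - 3*r - 1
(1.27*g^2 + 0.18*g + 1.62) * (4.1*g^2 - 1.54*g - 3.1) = 5.207*g^4 - 1.2178*g^3 + 2.4278*g^2 - 3.0528*g - 5.022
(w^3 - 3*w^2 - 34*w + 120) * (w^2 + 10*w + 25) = w^5 + 7*w^4 - 39*w^3 - 295*w^2 + 350*w + 3000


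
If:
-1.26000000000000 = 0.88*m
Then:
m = -1.43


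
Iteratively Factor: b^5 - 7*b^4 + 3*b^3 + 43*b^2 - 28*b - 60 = (b - 2)*(b^4 - 5*b^3 - 7*b^2 + 29*b + 30) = (b - 2)*(b + 1)*(b^3 - 6*b^2 - b + 30) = (b - 3)*(b - 2)*(b + 1)*(b^2 - 3*b - 10) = (b - 3)*(b - 2)*(b + 1)*(b + 2)*(b - 5)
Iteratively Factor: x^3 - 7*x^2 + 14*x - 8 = (x - 4)*(x^2 - 3*x + 2) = (x - 4)*(x - 1)*(x - 2)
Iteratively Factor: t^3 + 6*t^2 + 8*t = (t + 2)*(t^2 + 4*t) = t*(t + 2)*(t + 4)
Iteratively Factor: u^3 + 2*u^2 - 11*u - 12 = (u - 3)*(u^2 + 5*u + 4) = (u - 3)*(u + 1)*(u + 4)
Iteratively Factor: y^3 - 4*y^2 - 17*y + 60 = (y + 4)*(y^2 - 8*y + 15) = (y - 5)*(y + 4)*(y - 3)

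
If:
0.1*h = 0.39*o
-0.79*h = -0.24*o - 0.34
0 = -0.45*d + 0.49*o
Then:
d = 0.13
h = 0.47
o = 0.12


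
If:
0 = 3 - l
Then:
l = 3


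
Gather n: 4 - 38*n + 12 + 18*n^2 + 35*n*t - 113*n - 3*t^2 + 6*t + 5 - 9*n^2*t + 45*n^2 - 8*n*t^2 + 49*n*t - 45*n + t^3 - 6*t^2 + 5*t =n^2*(63 - 9*t) + n*(-8*t^2 + 84*t - 196) + t^3 - 9*t^2 + 11*t + 21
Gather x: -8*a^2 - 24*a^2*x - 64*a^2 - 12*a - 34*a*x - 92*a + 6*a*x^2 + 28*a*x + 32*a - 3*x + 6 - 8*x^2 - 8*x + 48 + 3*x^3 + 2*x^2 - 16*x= -72*a^2 - 72*a + 3*x^3 + x^2*(6*a - 6) + x*(-24*a^2 - 6*a - 27) + 54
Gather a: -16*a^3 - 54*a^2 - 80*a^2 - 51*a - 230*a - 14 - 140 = -16*a^3 - 134*a^2 - 281*a - 154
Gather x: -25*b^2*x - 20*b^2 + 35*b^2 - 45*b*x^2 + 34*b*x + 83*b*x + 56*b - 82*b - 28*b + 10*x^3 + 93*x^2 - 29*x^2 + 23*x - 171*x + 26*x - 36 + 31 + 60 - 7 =15*b^2 - 54*b + 10*x^3 + x^2*(64 - 45*b) + x*(-25*b^2 + 117*b - 122) + 48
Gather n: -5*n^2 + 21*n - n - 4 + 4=-5*n^2 + 20*n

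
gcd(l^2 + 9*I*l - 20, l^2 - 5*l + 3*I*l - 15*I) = 1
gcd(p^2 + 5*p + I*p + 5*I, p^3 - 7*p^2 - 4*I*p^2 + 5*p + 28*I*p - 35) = p + I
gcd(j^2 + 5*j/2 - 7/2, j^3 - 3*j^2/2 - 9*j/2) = 1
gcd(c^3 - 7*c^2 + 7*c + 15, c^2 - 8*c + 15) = c^2 - 8*c + 15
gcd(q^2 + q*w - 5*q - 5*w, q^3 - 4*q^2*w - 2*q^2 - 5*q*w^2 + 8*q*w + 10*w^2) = q + w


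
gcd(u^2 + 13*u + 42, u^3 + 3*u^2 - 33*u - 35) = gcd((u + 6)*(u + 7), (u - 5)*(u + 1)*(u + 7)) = u + 7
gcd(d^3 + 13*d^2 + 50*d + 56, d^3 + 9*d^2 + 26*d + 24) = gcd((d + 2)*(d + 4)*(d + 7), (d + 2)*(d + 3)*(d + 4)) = d^2 + 6*d + 8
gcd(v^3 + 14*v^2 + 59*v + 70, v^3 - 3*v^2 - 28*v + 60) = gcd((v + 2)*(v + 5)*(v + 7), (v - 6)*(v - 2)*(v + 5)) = v + 5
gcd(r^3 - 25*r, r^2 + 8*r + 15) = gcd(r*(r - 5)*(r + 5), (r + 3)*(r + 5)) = r + 5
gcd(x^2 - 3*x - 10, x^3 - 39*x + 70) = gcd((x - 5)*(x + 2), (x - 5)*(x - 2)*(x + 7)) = x - 5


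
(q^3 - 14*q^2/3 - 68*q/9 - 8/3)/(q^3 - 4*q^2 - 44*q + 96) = (9*q^3 - 42*q^2 - 68*q - 24)/(9*(q^3 - 4*q^2 - 44*q + 96))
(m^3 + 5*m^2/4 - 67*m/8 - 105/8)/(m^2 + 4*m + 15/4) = (4*m^2 - 5*m - 21)/(2*(2*m + 3))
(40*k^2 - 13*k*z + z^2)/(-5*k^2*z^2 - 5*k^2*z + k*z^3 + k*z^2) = (-8*k + z)/(k*z*(z + 1))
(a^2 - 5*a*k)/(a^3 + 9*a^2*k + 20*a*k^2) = (a - 5*k)/(a^2 + 9*a*k + 20*k^2)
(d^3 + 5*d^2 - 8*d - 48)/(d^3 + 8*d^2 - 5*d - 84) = (d + 4)/(d + 7)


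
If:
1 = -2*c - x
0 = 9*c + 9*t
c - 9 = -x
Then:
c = -10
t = 10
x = 19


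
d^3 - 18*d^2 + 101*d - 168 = (d - 8)*(d - 7)*(d - 3)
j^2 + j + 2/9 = (j + 1/3)*(j + 2/3)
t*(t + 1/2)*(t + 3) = t^3 + 7*t^2/2 + 3*t/2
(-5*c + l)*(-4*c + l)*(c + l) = 20*c^3 + 11*c^2*l - 8*c*l^2 + l^3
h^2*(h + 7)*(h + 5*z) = h^4 + 5*h^3*z + 7*h^3 + 35*h^2*z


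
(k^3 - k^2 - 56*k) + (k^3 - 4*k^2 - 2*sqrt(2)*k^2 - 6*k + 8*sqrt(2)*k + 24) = 2*k^3 - 5*k^2 - 2*sqrt(2)*k^2 - 62*k + 8*sqrt(2)*k + 24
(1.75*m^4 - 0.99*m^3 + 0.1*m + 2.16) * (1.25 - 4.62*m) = -8.085*m^5 + 6.7613*m^4 - 1.2375*m^3 - 0.462*m^2 - 9.8542*m + 2.7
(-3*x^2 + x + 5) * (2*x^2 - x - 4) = -6*x^4 + 5*x^3 + 21*x^2 - 9*x - 20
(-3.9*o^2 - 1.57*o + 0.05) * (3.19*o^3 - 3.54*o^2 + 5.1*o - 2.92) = -12.441*o^5 + 8.7977*o^4 - 14.1727*o^3 + 3.204*o^2 + 4.8394*o - 0.146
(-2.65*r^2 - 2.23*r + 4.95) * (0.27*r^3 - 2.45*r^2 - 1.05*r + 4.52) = -0.7155*r^5 + 5.8904*r^4 + 9.5825*r^3 - 21.764*r^2 - 15.2771*r + 22.374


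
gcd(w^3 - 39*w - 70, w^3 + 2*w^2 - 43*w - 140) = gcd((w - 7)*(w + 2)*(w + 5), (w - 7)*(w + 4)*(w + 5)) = w^2 - 2*w - 35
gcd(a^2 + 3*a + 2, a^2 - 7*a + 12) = 1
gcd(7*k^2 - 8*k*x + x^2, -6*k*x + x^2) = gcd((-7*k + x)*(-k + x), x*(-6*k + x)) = 1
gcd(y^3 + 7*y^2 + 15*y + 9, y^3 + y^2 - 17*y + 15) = 1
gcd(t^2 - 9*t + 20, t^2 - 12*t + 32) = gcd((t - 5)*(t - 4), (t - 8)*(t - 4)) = t - 4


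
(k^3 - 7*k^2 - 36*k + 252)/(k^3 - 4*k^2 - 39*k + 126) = (k - 6)/(k - 3)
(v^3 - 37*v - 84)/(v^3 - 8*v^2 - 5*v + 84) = (v + 4)/(v - 4)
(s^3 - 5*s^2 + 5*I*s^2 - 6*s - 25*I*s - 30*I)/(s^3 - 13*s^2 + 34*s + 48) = (s + 5*I)/(s - 8)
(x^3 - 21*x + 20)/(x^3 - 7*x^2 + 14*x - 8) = (x + 5)/(x - 2)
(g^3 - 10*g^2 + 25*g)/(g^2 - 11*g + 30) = g*(g - 5)/(g - 6)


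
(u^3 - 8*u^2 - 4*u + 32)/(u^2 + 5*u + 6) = (u^2 - 10*u + 16)/(u + 3)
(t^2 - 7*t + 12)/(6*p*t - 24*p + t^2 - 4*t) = (t - 3)/(6*p + t)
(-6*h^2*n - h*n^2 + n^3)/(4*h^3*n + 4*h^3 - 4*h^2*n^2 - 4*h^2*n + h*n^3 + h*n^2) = n*(-6*h^2 - h*n + n^2)/(h*(4*h^2*n + 4*h^2 - 4*h*n^2 - 4*h*n + n^3 + n^2))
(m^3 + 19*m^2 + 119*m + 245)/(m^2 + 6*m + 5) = (m^2 + 14*m + 49)/(m + 1)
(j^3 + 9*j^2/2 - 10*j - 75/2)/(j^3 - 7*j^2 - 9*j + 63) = (2*j^2 + 15*j + 25)/(2*(j^2 - 4*j - 21))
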